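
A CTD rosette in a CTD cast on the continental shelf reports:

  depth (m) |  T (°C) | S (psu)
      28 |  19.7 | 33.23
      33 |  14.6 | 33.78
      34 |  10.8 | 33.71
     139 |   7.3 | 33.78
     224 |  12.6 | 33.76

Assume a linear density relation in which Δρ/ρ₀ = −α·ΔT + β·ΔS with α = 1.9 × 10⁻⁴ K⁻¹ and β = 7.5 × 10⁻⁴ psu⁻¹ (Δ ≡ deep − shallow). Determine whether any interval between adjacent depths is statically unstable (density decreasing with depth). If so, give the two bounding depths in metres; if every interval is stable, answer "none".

Evaluate Δρ/ρ₀ = −αΔT + βΔS across each adjacent pair:
  28–33 m: −αΔT+βΔS = −(1.9 × 10⁻⁴)(-5.1)+(7.5 × 10⁻⁴)(+0.55) = 1.4 × 10⁻³ → stable
  33–34 m: −αΔT+βΔS = −(1.9 × 10⁻⁴)(-3.8)+(7.5 × 10⁻⁴)(-0.07) = 6.7 × 10⁻⁴ → stable
  34–139 m: −αΔT+βΔS = −(1.9 × 10⁻⁴)(-3.5)+(7.5 × 10⁻⁴)(+0.07) = 7.2 × 10⁻⁴ → stable
  139–224 m: −αΔT+βΔS = −(1.9 × 10⁻⁴)(+5.3)+(7.5 × 10⁻⁴)(-0.02) = -1.0 × 10⁻³ → UNSTABLE
The 139–224 m interval has Δρ < 0: lighter water underlies denser water.

139–224 m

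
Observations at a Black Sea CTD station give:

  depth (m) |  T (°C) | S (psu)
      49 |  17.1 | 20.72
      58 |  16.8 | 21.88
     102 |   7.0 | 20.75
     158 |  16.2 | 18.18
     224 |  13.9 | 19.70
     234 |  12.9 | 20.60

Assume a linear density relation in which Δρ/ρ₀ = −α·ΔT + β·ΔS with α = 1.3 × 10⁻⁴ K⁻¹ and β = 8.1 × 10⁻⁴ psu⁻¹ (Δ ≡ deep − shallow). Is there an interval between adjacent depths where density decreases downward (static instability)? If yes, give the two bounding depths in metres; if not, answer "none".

Evaluate Δρ/ρ₀ = −αΔT + βΔS across each adjacent pair:
  49–58 m: −αΔT+βΔS = −(1.3 × 10⁻⁴)(-0.3)+(8.1 × 10⁻⁴)(+1.16) = 9.8 × 10⁻⁴ → stable
  58–102 m: −αΔT+βΔS = −(1.3 × 10⁻⁴)(-9.8)+(8.1 × 10⁻⁴)(-1.13) = 3.6 × 10⁻⁴ → stable
  102–158 m: −αΔT+βΔS = −(1.3 × 10⁻⁴)(+9.2)+(8.1 × 10⁻⁴)(-2.57) = -3.3 × 10⁻³ → UNSTABLE
  158–224 m: −αΔT+βΔS = −(1.3 × 10⁻⁴)(-2.3)+(8.1 × 10⁻⁴)(+1.52) = 1.5 × 10⁻³ → stable
  224–234 m: −αΔT+βΔS = −(1.3 × 10⁻⁴)(-1.0)+(8.1 × 10⁻⁴)(+0.90) = 8.6 × 10⁻⁴ → stable
The 102–158 m interval has Δρ < 0: lighter water underlies denser water.

102–158 m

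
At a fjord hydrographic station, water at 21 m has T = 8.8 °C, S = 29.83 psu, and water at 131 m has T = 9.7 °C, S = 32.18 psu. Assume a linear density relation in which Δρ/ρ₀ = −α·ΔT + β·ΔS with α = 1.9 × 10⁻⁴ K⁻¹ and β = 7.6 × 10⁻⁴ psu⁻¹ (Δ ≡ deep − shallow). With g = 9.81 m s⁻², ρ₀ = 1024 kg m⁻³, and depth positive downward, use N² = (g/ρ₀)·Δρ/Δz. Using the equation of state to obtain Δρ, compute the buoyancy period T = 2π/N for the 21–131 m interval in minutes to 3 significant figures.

ΔT = +0.9 K, ΔS = +2.35 psu (deep − shallow).
Δρ/ρ₀ = −αΔT + βΔS = -1.71 × 10⁻⁴ + 1.786 × 10⁻³ = 1.615 × 10⁻³, so Δρ ≈ 1.654 kg m⁻³.
N² = (g/ρ₀)·Δρ/Δz = g·(Δρ/ρ₀)/Δz = 9.81 × 1.615 × 10⁻³ / 110 = 1.4403 × 10⁻⁴ s⁻².
N = √(1.4403 × 10⁻⁴) = 0.012001 rad s⁻¹ → T = 2π/N = 523.56 s = 8.7260 min ≈ 8.73 min.

8.73 min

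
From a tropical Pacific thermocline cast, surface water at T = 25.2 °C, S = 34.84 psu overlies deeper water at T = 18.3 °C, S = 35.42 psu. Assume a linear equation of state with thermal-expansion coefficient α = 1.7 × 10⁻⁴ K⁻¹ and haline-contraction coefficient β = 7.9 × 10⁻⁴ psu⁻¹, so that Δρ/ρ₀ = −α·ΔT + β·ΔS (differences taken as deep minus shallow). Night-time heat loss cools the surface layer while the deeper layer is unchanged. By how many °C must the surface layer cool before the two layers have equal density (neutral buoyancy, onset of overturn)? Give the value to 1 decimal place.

9.6 °C

Neutral buoyancy requires Δρ = 0, i.e. −α(T_deep − T_surf′) + β(S_deep − S_surf) = 0.
T_surf′ = T_deep − (β/α)·ΔS = 18.3 − (7.9 × 10⁻⁴/1.7 × 10⁻⁴)·(+0.58) = 15.605 °C.
Cooling required: 25.2 − (15.605) = 9.595 °C.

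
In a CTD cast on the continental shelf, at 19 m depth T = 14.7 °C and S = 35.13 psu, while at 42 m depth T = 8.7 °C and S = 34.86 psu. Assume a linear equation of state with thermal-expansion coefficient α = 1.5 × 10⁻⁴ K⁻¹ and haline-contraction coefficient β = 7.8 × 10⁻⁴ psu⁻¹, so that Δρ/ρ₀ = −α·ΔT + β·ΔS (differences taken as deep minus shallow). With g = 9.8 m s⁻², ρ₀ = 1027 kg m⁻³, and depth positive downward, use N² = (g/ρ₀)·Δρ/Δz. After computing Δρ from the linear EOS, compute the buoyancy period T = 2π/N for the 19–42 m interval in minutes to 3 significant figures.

ΔT = -6.0 K, ΔS = -0.27 psu (deep − shallow).
Δρ/ρ₀ = −αΔT + βΔS = 9.00 × 10⁻⁴ − 2.106 × 10⁻⁴ = 6.894 × 10⁻⁴, so Δρ ≈ 0.7080 kg m⁻³.
N² = (g/ρ₀)·Δρ/Δz = g·(Δρ/ρ₀)/Δz = 9.8 × 6.894 × 10⁻⁴ / 23 = 2.9374 × 10⁻⁴ s⁻².
N = √(2.9374 × 10⁻⁴) = 0.017139 rad s⁻¹ → T = 2π/N = 366.60 s = 6.1100 min ≈ 6.11 min.

6.11 min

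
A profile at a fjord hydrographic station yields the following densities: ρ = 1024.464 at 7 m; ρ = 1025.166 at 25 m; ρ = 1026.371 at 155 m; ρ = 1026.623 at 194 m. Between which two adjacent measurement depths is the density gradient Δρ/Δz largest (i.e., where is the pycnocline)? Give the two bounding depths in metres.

7–25 m

Compute the density gradient over each adjacent pair:
  7–25 m: Δρ/Δz = 0.702/18 = 0.039 kg m⁻⁴
  25–155 m: Δρ/Δz = 1.205/130 = 9.3 × 10⁻³ kg m⁻⁴
  155–194 m: Δρ/Δz = 0.252/39 = 6.5 × 10⁻³ kg m⁻⁴
The largest gradient is in the 7–25 m interval — the pycnocline.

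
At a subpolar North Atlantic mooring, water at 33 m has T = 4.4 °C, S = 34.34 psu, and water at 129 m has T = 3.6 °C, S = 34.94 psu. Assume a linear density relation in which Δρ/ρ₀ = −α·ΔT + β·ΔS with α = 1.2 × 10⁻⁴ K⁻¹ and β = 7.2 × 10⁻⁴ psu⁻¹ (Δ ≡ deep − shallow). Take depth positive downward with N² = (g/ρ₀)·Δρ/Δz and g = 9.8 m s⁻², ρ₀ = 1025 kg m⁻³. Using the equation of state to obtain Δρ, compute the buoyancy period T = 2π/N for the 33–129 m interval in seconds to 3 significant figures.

ΔT = -0.8 K, ΔS = +0.60 psu (deep − shallow).
Δρ/ρ₀ = −αΔT + βΔS = 9.60 × 10⁻⁵ + 4.32 × 10⁻⁴ = 5.28 × 10⁻⁴, so Δρ ≈ 0.5412 kg m⁻³.
N² = (g/ρ₀)·Δρ/Δz = g·(Δρ/ρ₀)/Δz = 9.8 × 5.28 × 10⁻⁴ / 96 = 5.3900 × 10⁻⁵ s⁻².
N = √(5.3900 × 10⁻⁵) = 7.3417 × 10⁻³ rad s⁻¹ → T = 2π/N = 855.82 s ≈ 856 s.

856 s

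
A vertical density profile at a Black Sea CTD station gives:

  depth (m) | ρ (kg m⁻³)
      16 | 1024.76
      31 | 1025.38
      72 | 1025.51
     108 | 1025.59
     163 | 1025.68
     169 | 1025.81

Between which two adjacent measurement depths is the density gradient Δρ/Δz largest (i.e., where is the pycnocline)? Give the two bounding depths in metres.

Compute the density gradient over each adjacent pair:
  16–31 m: Δρ/Δz = 0.62/15 = 0.041 kg m⁻⁴
  31–72 m: Δρ/Δz = 0.13/41 = 3.2 × 10⁻³ kg m⁻⁴
  72–108 m: Δρ/Δz = 0.08/36 = 2.2 × 10⁻³ kg m⁻⁴
  108–163 m: Δρ/Δz = 0.09/55 = 1.6 × 10⁻³ kg m⁻⁴
  163–169 m: Δρ/Δz = 0.13/6 = 0.022 kg m⁻⁴
The largest gradient is in the 16–31 m interval — the pycnocline.

16–31 m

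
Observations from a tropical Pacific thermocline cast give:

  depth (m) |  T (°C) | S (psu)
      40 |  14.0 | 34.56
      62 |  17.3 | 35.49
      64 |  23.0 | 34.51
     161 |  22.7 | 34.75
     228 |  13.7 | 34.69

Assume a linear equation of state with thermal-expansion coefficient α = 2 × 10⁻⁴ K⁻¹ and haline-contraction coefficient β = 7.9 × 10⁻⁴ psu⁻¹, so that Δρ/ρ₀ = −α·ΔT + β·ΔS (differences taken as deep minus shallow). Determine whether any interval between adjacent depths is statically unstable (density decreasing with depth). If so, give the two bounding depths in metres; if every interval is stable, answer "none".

Evaluate Δρ/ρ₀ = −αΔT + βΔS across each adjacent pair:
  40–62 m: −αΔT+βΔS = −(2 × 10⁻⁴)(+3.3)+(7.9 × 10⁻⁴)(+0.93) = 7.5 × 10⁻⁵ → stable
  62–64 m: −αΔT+βΔS = −(2 × 10⁻⁴)(+5.7)+(7.9 × 10⁻⁴)(-0.98) = -1.9 × 10⁻³ → UNSTABLE
  64–161 m: −αΔT+βΔS = −(2 × 10⁻⁴)(-0.3)+(7.9 × 10⁻⁴)(+0.24) = 2.5 × 10⁻⁴ → stable
  161–228 m: −αΔT+βΔS = −(2 × 10⁻⁴)(-9.0)+(7.9 × 10⁻⁴)(-0.06) = 1.8 × 10⁻³ → stable
The 62–64 m interval has Δρ < 0: lighter water underlies denser water.

62–64 m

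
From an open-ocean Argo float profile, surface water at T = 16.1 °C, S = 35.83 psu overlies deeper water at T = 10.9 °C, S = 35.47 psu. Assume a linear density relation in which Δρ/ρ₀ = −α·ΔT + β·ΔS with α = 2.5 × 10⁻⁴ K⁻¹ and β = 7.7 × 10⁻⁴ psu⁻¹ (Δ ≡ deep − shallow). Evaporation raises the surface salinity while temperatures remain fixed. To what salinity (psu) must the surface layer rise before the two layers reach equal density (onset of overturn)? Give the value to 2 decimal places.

37.16 psu

Neutral buoyancy requires −α(T_deep − T_surf) + β(S_deep − S_surf′) = 0.
S_surf′ = S_deep − (α/β)·ΔT = 35.47 − (2.5 × 10⁻⁴/7.7 × 10⁻⁴)·(-5.2) = 37.1583 psu.
Increase required: 37.1583 − 35.83 = 1.3283 psu.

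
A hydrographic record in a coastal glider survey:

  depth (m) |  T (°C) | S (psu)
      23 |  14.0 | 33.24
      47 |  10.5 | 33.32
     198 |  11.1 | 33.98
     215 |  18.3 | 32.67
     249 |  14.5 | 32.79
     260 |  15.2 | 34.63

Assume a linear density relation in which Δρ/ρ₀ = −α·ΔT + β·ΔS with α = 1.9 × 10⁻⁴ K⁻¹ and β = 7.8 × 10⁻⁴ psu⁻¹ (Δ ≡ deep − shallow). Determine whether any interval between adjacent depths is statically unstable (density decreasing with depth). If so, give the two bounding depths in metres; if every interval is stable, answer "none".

Evaluate Δρ/ρ₀ = −αΔT + βΔS across each adjacent pair:
  23–47 m: −αΔT+βΔS = −(1.9 × 10⁻⁴)(-3.5)+(7.8 × 10⁻⁴)(+0.08) = 7.3 × 10⁻⁴ → stable
  47–198 m: −αΔT+βΔS = −(1.9 × 10⁻⁴)(+0.6)+(7.8 × 10⁻⁴)(+0.66) = 4.0 × 10⁻⁴ → stable
  198–215 m: −αΔT+βΔS = −(1.9 × 10⁻⁴)(+7.2)+(7.8 × 10⁻⁴)(-1.31) = -2.4 × 10⁻³ → UNSTABLE
  215–249 m: −αΔT+βΔS = −(1.9 × 10⁻⁴)(-3.8)+(7.8 × 10⁻⁴)(+0.12) = 8.2 × 10⁻⁴ → stable
  249–260 m: −αΔT+βΔS = −(1.9 × 10⁻⁴)(+0.7)+(7.8 × 10⁻⁴)(+1.84) = 1.3 × 10⁻³ → stable
The 198–215 m interval has Δρ < 0: lighter water underlies denser water.

198–215 m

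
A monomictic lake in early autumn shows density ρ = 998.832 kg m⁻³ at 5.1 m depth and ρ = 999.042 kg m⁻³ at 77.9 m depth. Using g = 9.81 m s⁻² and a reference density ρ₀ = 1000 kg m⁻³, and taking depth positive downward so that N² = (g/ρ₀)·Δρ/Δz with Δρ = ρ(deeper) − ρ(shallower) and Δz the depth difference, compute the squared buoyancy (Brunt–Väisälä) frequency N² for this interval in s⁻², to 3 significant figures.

Δρ = 999.042 − 998.832 = 0.210 kg m⁻³ over Δz = 77.9 − 5.1 = 72.8 m.
N² = (9.81/1000) × (0.210/72.8) = 2.8298 × 10⁻⁵ s⁻² ≈ 2.83 × 10⁻⁵ s⁻².
N² > 0, so the interval is statically stable.

2.83 × 10⁻⁵ s⁻²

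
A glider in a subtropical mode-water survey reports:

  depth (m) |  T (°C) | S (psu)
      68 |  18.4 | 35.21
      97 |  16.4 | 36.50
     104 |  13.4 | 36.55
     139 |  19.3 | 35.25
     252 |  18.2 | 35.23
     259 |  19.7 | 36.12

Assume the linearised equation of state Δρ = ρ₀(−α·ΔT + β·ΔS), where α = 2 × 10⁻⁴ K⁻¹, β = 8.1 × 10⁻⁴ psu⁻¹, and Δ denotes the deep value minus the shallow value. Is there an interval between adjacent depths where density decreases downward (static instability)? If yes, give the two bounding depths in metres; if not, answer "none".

Evaluate Δρ/ρ₀ = −αΔT + βΔS across each adjacent pair:
  68–97 m: −αΔT+βΔS = −(2 × 10⁻⁴)(-2.0)+(8.1 × 10⁻⁴)(+1.29) = 1.4 × 10⁻³ → stable
  97–104 m: −αΔT+βΔS = −(2 × 10⁻⁴)(-3.0)+(8.1 × 10⁻⁴)(+0.05) = 6.4 × 10⁻⁴ → stable
  104–139 m: −αΔT+βΔS = −(2 × 10⁻⁴)(+5.9)+(8.1 × 10⁻⁴)(-1.30) = -2.2 × 10⁻³ → UNSTABLE
  139–252 m: −αΔT+βΔS = −(2 × 10⁻⁴)(-1.1)+(8.1 × 10⁻⁴)(-0.02) = 2.0 × 10⁻⁴ → stable
  252–259 m: −αΔT+βΔS = −(2 × 10⁻⁴)(+1.5)+(8.1 × 10⁻⁴)(+0.89) = 4.2 × 10⁻⁴ → stable
The 104–139 m interval has Δρ < 0: lighter water underlies denser water.

104–139 m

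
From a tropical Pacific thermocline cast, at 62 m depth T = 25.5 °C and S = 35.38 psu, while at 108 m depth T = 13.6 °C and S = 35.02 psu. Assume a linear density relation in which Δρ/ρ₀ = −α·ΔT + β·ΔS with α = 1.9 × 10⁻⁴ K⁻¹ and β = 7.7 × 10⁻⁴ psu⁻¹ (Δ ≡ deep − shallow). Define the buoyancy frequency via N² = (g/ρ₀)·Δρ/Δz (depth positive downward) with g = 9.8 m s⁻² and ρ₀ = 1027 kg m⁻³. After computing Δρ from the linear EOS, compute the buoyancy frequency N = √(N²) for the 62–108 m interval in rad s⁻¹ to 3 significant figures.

0.0206 rad s⁻¹

ΔT = -11.9 K, ΔS = -0.36 psu (deep − shallow).
Δρ/ρ₀ = −αΔT + βΔS = 2.261 × 10⁻³ − 2.772 × 10⁻⁴ = 1.9838 × 10⁻³, so Δρ ≈ 2.037 kg m⁻³.
N² = (g/ρ₀)·Δρ/Δz = g·(Δρ/ρ₀)/Δz = 9.8 × 1.9838 × 10⁻³ / 46 = 4.2264 × 10⁻⁴ s⁻².
N = √(4.2264 × 10⁻⁴) = 0.020558 rad s⁻¹ ≈ 0.0206 rad s⁻¹.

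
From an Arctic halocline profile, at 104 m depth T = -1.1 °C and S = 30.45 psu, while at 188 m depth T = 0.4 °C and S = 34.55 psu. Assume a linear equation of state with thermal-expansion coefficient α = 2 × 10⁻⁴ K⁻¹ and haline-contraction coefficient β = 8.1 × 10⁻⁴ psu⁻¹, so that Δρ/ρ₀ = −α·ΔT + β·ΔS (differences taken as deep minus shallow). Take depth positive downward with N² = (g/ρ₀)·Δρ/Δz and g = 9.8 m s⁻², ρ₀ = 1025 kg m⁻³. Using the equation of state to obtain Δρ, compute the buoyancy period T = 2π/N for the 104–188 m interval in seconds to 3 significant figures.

335 s

ΔT = +1.5 K, ΔS = +4.10 psu (deep − shallow).
Δρ/ρ₀ = −αΔT + βΔS = -3.00 × 10⁻⁴ + 3.321 × 10⁻³ = 3.021 × 10⁻³, so Δρ ≈ 3.097 kg m⁻³.
N² = (g/ρ₀)·Δρ/Δz = g·(Δρ/ρ₀)/Δz = 9.8 × 3.021 × 10⁻³ / 84 = 3.5245 × 10⁻⁴ s⁻².
N = √(3.5245 × 10⁻⁴) = 0.018774 rad s⁻¹ → T = 2π/N = 334.67 s ≈ 335 s.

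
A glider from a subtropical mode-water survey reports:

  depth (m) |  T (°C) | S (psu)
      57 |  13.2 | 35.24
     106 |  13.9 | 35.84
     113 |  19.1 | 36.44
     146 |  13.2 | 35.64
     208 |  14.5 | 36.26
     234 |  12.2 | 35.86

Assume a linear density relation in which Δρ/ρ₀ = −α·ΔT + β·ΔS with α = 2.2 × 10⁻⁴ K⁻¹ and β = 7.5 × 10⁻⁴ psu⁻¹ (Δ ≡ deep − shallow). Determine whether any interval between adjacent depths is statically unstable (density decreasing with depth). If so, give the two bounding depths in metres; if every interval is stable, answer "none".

106–113 m

Evaluate Δρ/ρ₀ = −αΔT + βΔS across each adjacent pair:
  57–106 m: −αΔT+βΔS = −(2.2 × 10⁻⁴)(+0.7)+(7.5 × 10⁻⁴)(+0.60) = 3.0 × 10⁻⁴ → stable
  106–113 m: −αΔT+βΔS = −(2.2 × 10⁻⁴)(+5.2)+(7.5 × 10⁻⁴)(+0.60) = -6.9 × 10⁻⁴ → UNSTABLE
  113–146 m: −αΔT+βΔS = −(2.2 × 10⁻⁴)(-5.9)+(7.5 × 10⁻⁴)(-0.80) = 7.0 × 10⁻⁴ → stable
  146–208 m: −αΔT+βΔS = −(2.2 × 10⁻⁴)(+1.3)+(7.5 × 10⁻⁴)(+0.62) = 1.8 × 10⁻⁴ → stable
  208–234 m: −αΔT+βΔS = −(2.2 × 10⁻⁴)(-2.3)+(7.5 × 10⁻⁴)(-0.40) = 2.1 × 10⁻⁴ → stable
The 106–113 m interval has Δρ < 0: lighter water underlies denser water.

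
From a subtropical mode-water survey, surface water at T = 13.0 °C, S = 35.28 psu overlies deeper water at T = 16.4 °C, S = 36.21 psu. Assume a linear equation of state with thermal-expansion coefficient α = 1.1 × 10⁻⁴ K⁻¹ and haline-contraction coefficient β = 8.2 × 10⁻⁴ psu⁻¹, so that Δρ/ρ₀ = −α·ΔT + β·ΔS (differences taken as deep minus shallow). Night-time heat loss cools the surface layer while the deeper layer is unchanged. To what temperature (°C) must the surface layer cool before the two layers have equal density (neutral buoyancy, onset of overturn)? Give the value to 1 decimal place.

9.5 °C

Neutral buoyancy requires Δρ = 0, i.e. −α(T_deep − T_surf′) + β(S_deep − S_surf) = 0.
T_surf′ = T_deep − (β/α)·ΔS = 16.4 − (8.2 × 10⁻⁴/1.1 × 10⁻⁴)·(+0.93) = 9.467 °C.
Cooling required: 13.0 − (9.467) = 3.533 °C.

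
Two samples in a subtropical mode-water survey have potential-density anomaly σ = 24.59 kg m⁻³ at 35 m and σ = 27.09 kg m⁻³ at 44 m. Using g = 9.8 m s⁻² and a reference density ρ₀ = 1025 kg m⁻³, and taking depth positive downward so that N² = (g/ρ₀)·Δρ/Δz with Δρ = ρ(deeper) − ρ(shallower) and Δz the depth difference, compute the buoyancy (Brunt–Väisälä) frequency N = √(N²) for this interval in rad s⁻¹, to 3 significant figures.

Δρ = 1027.09 − 1024.59 = 2.50 kg m⁻³ over Δz = 44 − 35 = 9 m.
N² = (9.8/1025) × (2.50/9) = 2.6558 × 10⁻³ s⁻².
N = √(2.6558 × 10⁻³) = 0.051534 rad s⁻¹ ≈ 0.0515 rad s⁻¹.
Since Δρ > 0 the layer is stably stratified.

0.0515 rad s⁻¹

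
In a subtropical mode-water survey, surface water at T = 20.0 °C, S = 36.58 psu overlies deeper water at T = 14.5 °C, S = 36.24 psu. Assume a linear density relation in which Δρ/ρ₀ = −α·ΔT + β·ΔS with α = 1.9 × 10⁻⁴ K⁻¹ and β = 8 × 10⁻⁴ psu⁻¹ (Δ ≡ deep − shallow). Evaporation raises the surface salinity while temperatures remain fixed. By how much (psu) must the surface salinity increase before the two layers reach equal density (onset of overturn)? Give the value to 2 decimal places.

Neutral buoyancy requires −α(T_deep − T_surf) + β(S_deep − S_surf′) = 0.
S_surf′ = S_deep − (α/β)·ΔT = 36.24 − (1.9 × 10⁻⁴/8 × 10⁻⁴)·(-5.5) = 37.5463 psu.
Increase required: 37.5463 − 36.58 = 0.9663 psu.

0.97 psu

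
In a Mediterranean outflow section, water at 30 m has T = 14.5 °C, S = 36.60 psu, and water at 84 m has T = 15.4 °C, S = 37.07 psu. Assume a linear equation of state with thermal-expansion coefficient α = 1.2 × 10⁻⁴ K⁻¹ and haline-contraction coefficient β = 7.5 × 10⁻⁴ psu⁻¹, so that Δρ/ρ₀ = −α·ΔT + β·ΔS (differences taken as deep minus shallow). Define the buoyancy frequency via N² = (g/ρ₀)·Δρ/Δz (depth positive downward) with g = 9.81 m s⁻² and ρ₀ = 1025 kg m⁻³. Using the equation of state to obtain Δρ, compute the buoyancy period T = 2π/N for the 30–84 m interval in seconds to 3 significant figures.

ΔT = +0.9 K, ΔS = +0.47 psu (deep − shallow).
Δρ/ρ₀ = −αΔT + βΔS = -1.08 × 10⁻⁴ + 3.525 × 10⁻⁴ = 2.445 × 10⁻⁴, so Δρ ≈ 0.2506 kg m⁻³.
N² = (g/ρ₀)·Δρ/Δz = g·(Δρ/ρ₀)/Δz = 9.81 × 2.445 × 10⁻⁴ / 54 = 4.4417 × 10⁻⁵ s⁻².
N = √(4.4417 × 10⁻⁵) = 6.6646 × 10⁻³ rad s⁻¹ → T = 2π/N = 942.77 s ≈ 943 s.

943 s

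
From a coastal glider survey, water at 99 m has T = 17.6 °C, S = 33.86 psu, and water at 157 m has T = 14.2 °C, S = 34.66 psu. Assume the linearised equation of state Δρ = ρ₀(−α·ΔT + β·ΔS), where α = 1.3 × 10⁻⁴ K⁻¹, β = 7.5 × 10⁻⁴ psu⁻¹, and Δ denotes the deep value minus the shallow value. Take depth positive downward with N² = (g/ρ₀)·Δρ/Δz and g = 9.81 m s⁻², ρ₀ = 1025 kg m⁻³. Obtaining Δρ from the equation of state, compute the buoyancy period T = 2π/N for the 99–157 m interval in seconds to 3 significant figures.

ΔT = -3.4 K, ΔS = +0.80 psu (deep − shallow).
Δρ/ρ₀ = −αΔT + βΔS = 4.42 × 10⁻⁴ + 6.00 × 10⁻⁴ = 1.042 × 10⁻³, so Δρ ≈ 1.068 kg m⁻³.
N² = (g/ρ₀)·Δρ/Δz = g·(Δρ/ρ₀)/Δz = 9.81 × 1.042 × 10⁻³ / 58 = 1.7624 × 10⁻⁴ s⁻².
N = √(1.7624 × 10⁻⁴) = 0.013276 rad s⁻¹ → T = 2π/N = 473.27 s ≈ 473 s.

473 s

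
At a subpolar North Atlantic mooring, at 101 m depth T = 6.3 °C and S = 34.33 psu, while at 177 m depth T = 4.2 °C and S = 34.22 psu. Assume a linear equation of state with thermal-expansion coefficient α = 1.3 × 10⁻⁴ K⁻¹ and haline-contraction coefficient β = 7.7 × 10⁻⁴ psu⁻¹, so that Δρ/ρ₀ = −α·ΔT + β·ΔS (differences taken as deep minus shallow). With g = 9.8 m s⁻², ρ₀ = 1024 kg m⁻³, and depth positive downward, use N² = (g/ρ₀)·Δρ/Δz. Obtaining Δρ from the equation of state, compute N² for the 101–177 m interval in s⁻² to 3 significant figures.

ΔT = -2.1 K, ΔS = -0.11 psu (deep − shallow).
Δρ/ρ₀ = −αΔT + βΔS = 2.73 × 10⁻⁴ − 8.47 × 10⁻⁵ = 1.883 × 10⁻⁴, so Δρ ≈ 0.1928 kg m⁻³.
N² = (g/ρ₀)·Δρ/Δz = g·(Δρ/ρ₀)/Δz = 9.8 × 1.883 × 10⁻⁴ / 76 = 2.4281 × 10⁻⁵ s⁻² ≈ 2.43 × 10⁻⁵ s⁻².

2.43 × 10⁻⁵ s⁻²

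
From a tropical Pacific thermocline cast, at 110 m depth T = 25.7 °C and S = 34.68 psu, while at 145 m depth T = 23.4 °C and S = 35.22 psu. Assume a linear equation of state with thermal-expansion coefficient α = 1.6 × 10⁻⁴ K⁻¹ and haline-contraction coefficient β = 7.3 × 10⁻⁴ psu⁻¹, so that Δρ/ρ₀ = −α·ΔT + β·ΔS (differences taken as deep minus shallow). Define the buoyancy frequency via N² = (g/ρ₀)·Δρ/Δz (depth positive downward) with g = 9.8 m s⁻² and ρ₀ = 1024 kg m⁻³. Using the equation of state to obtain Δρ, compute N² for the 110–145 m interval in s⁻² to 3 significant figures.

2.13 × 10⁻⁴ s⁻²

ΔT = -2.3 K, ΔS = +0.54 psu (deep − shallow).
Δρ/ρ₀ = −αΔT + βΔS = 3.68 × 10⁻⁴ + 3.942 × 10⁻⁴ = 7.622 × 10⁻⁴, so Δρ ≈ 0.7805 kg m⁻³.
N² = (g/ρ₀)·Δρ/Δz = g·(Δρ/ρ₀)/Δz = 9.8 × 7.622 × 10⁻⁴ / 35 = 2.1342 × 10⁻⁴ s⁻² ≈ 2.13 × 10⁻⁴ s⁻².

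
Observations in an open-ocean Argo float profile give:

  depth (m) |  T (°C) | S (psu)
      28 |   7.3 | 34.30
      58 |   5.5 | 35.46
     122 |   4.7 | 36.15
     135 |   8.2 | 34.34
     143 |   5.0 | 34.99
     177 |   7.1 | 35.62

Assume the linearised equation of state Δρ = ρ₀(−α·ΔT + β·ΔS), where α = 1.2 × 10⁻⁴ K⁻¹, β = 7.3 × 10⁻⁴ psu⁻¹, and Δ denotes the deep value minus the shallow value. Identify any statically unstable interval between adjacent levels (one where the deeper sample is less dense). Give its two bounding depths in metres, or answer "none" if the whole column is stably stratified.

Evaluate Δρ/ρ₀ = −αΔT + βΔS across each adjacent pair:
  28–58 m: −αΔT+βΔS = −(1.2 × 10⁻⁴)(-1.8)+(7.3 × 10⁻⁴)(+1.16) = 1.1 × 10⁻³ → stable
  58–122 m: −αΔT+βΔS = −(1.2 × 10⁻⁴)(-0.8)+(7.3 × 10⁻⁴)(+0.69) = 6.0 × 10⁻⁴ → stable
  122–135 m: −αΔT+βΔS = −(1.2 × 10⁻⁴)(+3.5)+(7.3 × 10⁻⁴)(-1.81) = -1.7 × 10⁻³ → UNSTABLE
  135–143 m: −αΔT+βΔS = −(1.2 × 10⁻⁴)(-3.2)+(7.3 × 10⁻⁴)(+0.65) = 8.6 × 10⁻⁴ → stable
  143–177 m: −αΔT+βΔS = −(1.2 × 10⁻⁴)(+2.1)+(7.3 × 10⁻⁴)(+0.63) = 2.1 × 10⁻⁴ → stable
The 122–135 m interval has Δρ < 0: lighter water underlies denser water.

122–135 m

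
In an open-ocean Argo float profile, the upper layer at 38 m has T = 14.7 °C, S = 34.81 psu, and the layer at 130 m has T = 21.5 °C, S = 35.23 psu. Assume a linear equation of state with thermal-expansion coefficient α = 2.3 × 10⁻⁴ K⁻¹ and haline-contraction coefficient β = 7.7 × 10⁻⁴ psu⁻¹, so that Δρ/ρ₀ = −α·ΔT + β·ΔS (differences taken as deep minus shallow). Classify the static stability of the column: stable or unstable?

unstable

ΔT = 21.5 − 14.7 = +6.8 K and ΔS = 35.23 − 34.81 = +0.42 psu (deep − shallow).
−αΔT = -1.564 × 10⁻³; βΔS = 3.234 × 10⁻⁴; sum Δρ/ρ₀ = -1.2406 × 10⁻³.
Δρ/ρ₀ < 0, so Δρ < 0: deeper water is lighter → statically unstable; the column would overturn.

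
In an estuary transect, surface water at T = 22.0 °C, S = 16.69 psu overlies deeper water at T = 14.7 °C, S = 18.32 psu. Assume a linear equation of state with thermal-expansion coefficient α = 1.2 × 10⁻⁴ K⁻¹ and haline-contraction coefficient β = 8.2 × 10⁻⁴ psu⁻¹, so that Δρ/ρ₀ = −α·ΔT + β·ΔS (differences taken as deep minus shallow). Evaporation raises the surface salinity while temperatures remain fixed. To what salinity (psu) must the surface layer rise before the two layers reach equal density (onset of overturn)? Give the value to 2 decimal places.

19.39 psu

Neutral buoyancy requires −α(T_deep − T_surf) + β(S_deep − S_surf′) = 0.
S_surf′ = S_deep − (α/β)·ΔT = 18.32 − (1.2 × 10⁻⁴/8.2 × 10⁻⁴)·(-7.3) = 19.3883 psu.
Increase required: 19.3883 − 16.69 = 2.6983 psu.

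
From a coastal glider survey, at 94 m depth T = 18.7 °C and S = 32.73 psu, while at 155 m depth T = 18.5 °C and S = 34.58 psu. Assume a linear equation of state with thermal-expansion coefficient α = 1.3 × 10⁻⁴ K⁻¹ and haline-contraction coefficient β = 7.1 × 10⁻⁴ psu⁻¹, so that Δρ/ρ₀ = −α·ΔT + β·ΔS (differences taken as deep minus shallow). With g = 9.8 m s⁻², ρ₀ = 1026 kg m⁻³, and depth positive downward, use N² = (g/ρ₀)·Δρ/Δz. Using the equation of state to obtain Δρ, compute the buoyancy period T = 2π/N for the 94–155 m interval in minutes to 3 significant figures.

ΔT = -0.2 K, ΔS = +1.85 psu (deep − shallow).
Δρ/ρ₀ = −αΔT + βΔS = 2.60 × 10⁻⁵ + 1.3135 × 10⁻³ = 1.3395 × 10⁻³, so Δρ ≈ 1.374 kg m⁻³.
N² = (g/ρ₀)·Δρ/Δz = g·(Δρ/ρ₀)/Δz = 9.8 × 1.3395 × 10⁻³ / 61 = 2.1520 × 10⁻⁴ s⁻².
N = √(2.1520 × 10⁻⁴) = 0.014670 rad s⁻¹ → T = 2π/N = 428.30 s = 7.1383 min ≈ 7.14 min.

7.14 min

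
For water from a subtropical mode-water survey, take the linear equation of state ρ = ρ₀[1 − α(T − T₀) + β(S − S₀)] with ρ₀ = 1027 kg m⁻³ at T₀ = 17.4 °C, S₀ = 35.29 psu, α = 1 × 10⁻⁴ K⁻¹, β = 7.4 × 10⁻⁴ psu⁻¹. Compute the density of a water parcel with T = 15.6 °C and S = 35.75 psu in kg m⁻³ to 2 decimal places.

T − T₀ = -1.8 K, S − S₀ = +0.46 psu.
Bracket = 1 − α·(-1.8) + β·(+0.46) = 1 + (5.204 × 10⁻⁴) = 1.0005204.
ρ = 1027 × 1.0005204 = 1027.53 kg m⁻³.

1027.53 kg m⁻³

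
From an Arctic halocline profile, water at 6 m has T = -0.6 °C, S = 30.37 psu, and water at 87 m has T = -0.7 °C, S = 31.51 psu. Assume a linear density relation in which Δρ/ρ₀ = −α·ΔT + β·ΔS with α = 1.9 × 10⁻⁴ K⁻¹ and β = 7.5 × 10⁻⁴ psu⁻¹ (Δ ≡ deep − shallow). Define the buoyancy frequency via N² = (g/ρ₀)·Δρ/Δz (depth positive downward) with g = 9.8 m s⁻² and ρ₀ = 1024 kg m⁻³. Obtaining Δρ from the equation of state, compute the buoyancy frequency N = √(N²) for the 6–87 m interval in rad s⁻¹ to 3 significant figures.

ΔT = -0.1 K, ΔS = +1.14 psu (deep − shallow).
Δρ/ρ₀ = −αΔT + βΔS = 1.90 × 10⁻⁵ + 8.55 × 10⁻⁴ = 8.74 × 10⁻⁴, so Δρ ≈ 0.8950 kg m⁻³.
N² = (g/ρ₀)·Δρ/Δz = g·(Δρ/ρ₀)/Δz = 9.8 × 8.74 × 10⁻⁴ / 81 = 1.0574 × 10⁻⁴ s⁻².
N = √(1.0574 × 10⁻⁴) = 0.010283 rad s⁻¹ ≈ 0.0103 rad s⁻¹.

0.0103 rad s⁻¹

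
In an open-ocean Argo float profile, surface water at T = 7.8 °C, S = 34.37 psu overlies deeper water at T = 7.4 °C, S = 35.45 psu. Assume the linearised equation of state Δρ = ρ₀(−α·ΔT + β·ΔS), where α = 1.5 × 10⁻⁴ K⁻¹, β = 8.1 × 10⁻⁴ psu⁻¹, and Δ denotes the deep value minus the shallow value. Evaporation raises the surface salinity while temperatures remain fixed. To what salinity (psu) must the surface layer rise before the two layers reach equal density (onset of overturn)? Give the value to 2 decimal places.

35.52 psu

Neutral buoyancy requires −α(T_deep − T_surf) + β(S_deep − S_surf′) = 0.
S_surf′ = S_deep − (α/β)·ΔT = 35.45 − (1.5 × 10⁻⁴/8.1 × 10⁻⁴)·(-0.4) = 35.5241 psu.
Increase required: 35.5241 − 34.37 = 1.1541 psu.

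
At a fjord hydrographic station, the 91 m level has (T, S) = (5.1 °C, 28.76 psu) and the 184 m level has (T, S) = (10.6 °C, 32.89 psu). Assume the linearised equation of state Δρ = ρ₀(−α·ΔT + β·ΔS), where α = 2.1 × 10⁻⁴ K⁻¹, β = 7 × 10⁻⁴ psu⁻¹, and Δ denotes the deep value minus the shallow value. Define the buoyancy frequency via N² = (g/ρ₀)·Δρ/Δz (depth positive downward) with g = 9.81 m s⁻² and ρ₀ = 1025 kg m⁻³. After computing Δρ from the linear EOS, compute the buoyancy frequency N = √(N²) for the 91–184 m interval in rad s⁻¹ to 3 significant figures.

0.0135 rad s⁻¹

ΔT = +5.5 K, ΔS = +4.13 psu (deep − shallow).
Δρ/ρ₀ = −αΔT + βΔS = -1.155 × 10⁻³ + 2.891 × 10⁻³ = 1.736 × 10⁻³, so Δρ ≈ 1.779 kg m⁻³.
N² = (g/ρ₀)·Δρ/Δz = g·(Δρ/ρ₀)/Δz = 9.81 × 1.736 × 10⁻³ / 93 = 1.8312 × 10⁻⁴ s⁻².
N = √(1.8312 × 10⁻⁴) = 0.013532 rad s⁻¹ ≈ 0.0135 rad s⁻¹.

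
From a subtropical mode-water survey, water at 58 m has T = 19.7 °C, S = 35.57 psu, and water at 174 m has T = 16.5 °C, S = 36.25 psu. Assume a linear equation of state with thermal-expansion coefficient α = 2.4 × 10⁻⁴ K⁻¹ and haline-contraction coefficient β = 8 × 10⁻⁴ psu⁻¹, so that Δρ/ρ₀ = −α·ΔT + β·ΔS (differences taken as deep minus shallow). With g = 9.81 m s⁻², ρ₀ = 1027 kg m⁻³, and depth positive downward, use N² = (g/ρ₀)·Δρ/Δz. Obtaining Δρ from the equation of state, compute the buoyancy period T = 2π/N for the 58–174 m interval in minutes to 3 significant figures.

9.94 min

ΔT = -3.2 K, ΔS = +0.68 psu (deep − shallow).
Δρ/ρ₀ = −αΔT + βΔS = 7.68 × 10⁻⁴ + 5.44 × 10⁻⁴ = 1.312 × 10⁻³, so Δρ ≈ 1.347 kg m⁻³.
N² = (g/ρ₀)·Δρ/Δz = g·(Δρ/ρ₀)/Δz = 9.81 × 1.312 × 10⁻³ / 116 = 1.1095 × 10⁻⁴ s⁻².
N = √(1.1095 × 10⁻⁴) = 0.010533 rad s⁻¹ → T = 2π/N = 596.52 s = 9.9420 min ≈ 9.94 min.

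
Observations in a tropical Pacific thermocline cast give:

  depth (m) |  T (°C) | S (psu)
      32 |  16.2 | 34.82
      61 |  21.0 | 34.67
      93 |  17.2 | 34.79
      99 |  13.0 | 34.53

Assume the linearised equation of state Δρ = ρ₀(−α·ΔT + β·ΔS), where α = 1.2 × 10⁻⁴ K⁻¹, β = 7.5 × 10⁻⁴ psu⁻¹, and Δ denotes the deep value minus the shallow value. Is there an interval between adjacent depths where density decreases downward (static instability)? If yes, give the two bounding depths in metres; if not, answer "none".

Evaluate Δρ/ρ₀ = −αΔT + βΔS across each adjacent pair:
  32–61 m: −αΔT+βΔS = −(1.2 × 10⁻⁴)(+4.8)+(7.5 × 10⁻⁴)(-0.15) = -6.9 × 10⁻⁴ → UNSTABLE
  61–93 m: −αΔT+βΔS = −(1.2 × 10⁻⁴)(-3.8)+(7.5 × 10⁻⁴)(+0.12) = 5.5 × 10⁻⁴ → stable
  93–99 m: −αΔT+βΔS = −(1.2 × 10⁻⁴)(-4.2)+(7.5 × 10⁻⁴)(-0.26) = 3.1 × 10⁻⁴ → stable
The 32–61 m interval has Δρ < 0: lighter water underlies denser water.

32–61 m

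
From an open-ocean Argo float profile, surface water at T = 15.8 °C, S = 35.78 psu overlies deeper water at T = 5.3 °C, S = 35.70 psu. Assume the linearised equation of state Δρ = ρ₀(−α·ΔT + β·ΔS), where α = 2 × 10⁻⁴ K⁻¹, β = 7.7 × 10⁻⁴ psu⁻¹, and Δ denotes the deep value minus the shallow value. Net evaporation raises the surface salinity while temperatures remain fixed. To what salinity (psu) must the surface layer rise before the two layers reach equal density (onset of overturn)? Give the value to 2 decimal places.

Neutral buoyancy requires −α(T_deep − T_surf) + β(S_deep − S_surf′) = 0.
S_surf′ = S_deep − (α/β)·ΔT = 35.70 − (2 × 10⁻⁴/7.7 × 10⁻⁴)·(-10.5) = 38.4273 psu.
Increase required: 38.4273 − 35.78 = 2.6473 psu.

38.43 psu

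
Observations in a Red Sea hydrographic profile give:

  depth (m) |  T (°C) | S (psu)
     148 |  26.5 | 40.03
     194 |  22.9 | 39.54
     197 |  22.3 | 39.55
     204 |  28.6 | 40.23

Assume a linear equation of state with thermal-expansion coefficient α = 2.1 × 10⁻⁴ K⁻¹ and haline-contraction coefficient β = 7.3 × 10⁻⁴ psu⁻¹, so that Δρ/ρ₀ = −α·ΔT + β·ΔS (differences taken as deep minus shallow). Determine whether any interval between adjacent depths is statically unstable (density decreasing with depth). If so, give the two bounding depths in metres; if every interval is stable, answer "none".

197–204 m

Evaluate Δρ/ρ₀ = −αΔT + βΔS across each adjacent pair:
  148–194 m: −αΔT+βΔS = −(2.1 × 10⁻⁴)(-3.6)+(7.3 × 10⁻⁴)(-0.49) = 4.0 × 10⁻⁴ → stable
  194–197 m: −αΔT+βΔS = −(2.1 × 10⁻⁴)(-0.6)+(7.3 × 10⁻⁴)(+0.01) = 1.3 × 10⁻⁴ → stable
  197–204 m: −αΔT+βΔS = −(2.1 × 10⁻⁴)(+6.3)+(7.3 × 10⁻⁴)(+0.68) = -8.3 × 10⁻⁴ → UNSTABLE
The 197–204 m interval has Δρ < 0: lighter water underlies denser water.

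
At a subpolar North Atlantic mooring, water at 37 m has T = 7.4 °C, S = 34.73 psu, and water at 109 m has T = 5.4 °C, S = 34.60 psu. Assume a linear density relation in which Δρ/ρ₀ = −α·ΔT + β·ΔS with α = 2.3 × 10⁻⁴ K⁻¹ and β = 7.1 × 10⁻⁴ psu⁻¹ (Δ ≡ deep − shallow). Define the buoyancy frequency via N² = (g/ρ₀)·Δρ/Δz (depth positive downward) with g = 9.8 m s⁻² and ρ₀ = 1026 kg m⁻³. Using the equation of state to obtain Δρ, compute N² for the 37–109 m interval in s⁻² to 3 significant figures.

5.00 × 10⁻⁵ s⁻²

ΔT = -2.0 K, ΔS = -0.13 psu (deep − shallow).
Δρ/ρ₀ = −αΔT + βΔS = 4.60 × 10⁻⁴ − 9.23 × 10⁻⁵ = 3.677 × 10⁻⁴, so Δρ ≈ 0.3773 kg m⁻³.
N² = (g/ρ₀)·Δρ/Δz = g·(Δρ/ρ₀)/Δz = 9.8 × 3.677 × 10⁻⁴ / 72 = 5.0048 × 10⁻⁵ s⁻² ≈ 5.00 × 10⁻⁵ s⁻².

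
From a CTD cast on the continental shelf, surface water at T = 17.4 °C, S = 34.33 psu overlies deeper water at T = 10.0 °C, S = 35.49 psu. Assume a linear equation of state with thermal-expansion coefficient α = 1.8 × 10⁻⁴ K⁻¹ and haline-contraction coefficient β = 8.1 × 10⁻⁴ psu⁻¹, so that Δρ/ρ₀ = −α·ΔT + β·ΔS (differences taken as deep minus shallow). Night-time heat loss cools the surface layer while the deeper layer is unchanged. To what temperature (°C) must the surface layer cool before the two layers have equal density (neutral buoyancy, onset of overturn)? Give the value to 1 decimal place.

4.8 °C

Neutral buoyancy requires Δρ = 0, i.e. −α(T_deep − T_surf′) + β(S_deep − S_surf) = 0.
T_surf′ = T_deep − (β/α)·ΔS = 10.0 − (8.1 × 10⁻⁴/1.8 × 10⁻⁴)·(+1.16) = 4.780 °C.
Cooling required: 17.4 − (4.780) = 12.620 °C.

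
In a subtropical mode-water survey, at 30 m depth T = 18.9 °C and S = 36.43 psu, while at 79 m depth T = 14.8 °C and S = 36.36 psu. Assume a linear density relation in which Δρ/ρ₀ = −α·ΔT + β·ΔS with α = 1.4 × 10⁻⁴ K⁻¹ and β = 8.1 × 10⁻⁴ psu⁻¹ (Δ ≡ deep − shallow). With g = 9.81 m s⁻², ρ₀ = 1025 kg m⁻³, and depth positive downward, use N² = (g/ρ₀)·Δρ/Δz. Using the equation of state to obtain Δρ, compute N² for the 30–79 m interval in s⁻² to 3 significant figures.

1.04 × 10⁻⁴ s⁻²

ΔT = -4.1 K, ΔS = -0.07 psu (deep − shallow).
Δρ/ρ₀ = −αΔT + βΔS = 5.74 × 10⁻⁴ − 5.67 × 10⁻⁵ = 5.173 × 10⁻⁴, so Δρ ≈ 0.5302 kg m⁻³.
N² = (g/ρ₀)·Δρ/Δz = g·(Δρ/ρ₀)/Δz = 9.81 × 5.173 × 10⁻⁴ / 49 = 1.0357 × 10⁻⁴ s⁻² ≈ 1.04 × 10⁻⁴ s⁻².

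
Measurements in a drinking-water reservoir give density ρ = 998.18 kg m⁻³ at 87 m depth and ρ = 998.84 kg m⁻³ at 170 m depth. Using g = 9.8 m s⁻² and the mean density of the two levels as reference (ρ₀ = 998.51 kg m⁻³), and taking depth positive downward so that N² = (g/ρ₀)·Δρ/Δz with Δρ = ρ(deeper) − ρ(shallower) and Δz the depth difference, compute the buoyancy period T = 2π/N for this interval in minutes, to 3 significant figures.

11.9 min

Δρ = 998.84 − 998.18 = 0.66 kg m⁻³ over Δz = 170 − 87 = 83 m.
N² = (9.8/998.51) × (0.66/83) = 7.8044 × 10⁻⁵ s⁻².
N = √(7.8044 × 10⁻⁵) = 8.8343 × 10⁻³ rad s⁻¹, so T = 2π/N = 711.23 s = 11.854 min ≈ 11.9 min.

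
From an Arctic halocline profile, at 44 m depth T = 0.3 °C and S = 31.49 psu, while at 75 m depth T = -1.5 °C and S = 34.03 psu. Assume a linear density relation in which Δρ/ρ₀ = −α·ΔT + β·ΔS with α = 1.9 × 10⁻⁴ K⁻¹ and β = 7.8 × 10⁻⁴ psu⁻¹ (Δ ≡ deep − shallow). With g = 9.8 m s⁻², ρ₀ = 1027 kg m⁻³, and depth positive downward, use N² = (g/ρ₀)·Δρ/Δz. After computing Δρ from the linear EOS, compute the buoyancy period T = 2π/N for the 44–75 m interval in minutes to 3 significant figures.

3.86 min

ΔT = -1.8 K, ΔS = +2.54 psu (deep − shallow).
Δρ/ρ₀ = −αΔT + βΔS = 3.42 × 10⁻⁴ + 1.9812 × 10⁻³ = 2.3232 × 10⁻³, so Δρ ≈ 2.386 kg m⁻³.
N² = (g/ρ₀)·Δρ/Δz = g·(Δρ/ρ₀)/Δz = 9.8 × 2.3232 × 10⁻³ / 31 = 7.3443 × 10⁻⁴ s⁻².
N = √(7.3443 × 10⁻⁴) = 0.027100 rad s⁻¹ → T = 2π/N = 231.85 s = 3.8642 min ≈ 3.86 min.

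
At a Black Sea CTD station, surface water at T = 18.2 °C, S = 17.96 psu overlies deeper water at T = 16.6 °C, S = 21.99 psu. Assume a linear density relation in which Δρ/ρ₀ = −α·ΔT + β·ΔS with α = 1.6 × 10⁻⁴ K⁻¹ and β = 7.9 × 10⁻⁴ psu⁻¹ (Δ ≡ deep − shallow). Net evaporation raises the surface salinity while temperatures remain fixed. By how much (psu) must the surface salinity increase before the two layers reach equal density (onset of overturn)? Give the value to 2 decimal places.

Neutral buoyancy requires −α(T_deep − T_surf) + β(S_deep − S_surf′) = 0.
S_surf′ = S_deep − (α/β)·ΔT = 21.99 − (1.6 × 10⁻⁴/7.9 × 10⁻⁴)·(-1.6) = 22.3141 psu.
Increase required: 22.3141 − 17.96 = 4.3541 psu.

4.35 psu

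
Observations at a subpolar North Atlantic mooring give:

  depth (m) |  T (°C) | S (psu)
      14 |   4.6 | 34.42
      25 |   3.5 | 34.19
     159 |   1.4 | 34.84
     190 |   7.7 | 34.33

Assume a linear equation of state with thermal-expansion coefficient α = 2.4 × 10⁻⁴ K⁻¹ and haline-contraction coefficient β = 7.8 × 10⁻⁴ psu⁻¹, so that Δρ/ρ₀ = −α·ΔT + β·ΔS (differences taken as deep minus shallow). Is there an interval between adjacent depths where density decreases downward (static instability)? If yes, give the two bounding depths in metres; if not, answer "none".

159–190 m

Evaluate Δρ/ρ₀ = −αΔT + βΔS across each adjacent pair:
  14–25 m: −αΔT+βΔS = −(2.4 × 10⁻⁴)(-1.1)+(7.8 × 10⁻⁴)(-0.23) = 8.5 × 10⁻⁵ → stable
  25–159 m: −αΔT+βΔS = −(2.4 × 10⁻⁴)(-2.1)+(7.8 × 10⁻⁴)(+0.65) = 1.0 × 10⁻³ → stable
  159–190 m: −αΔT+βΔS = −(2.4 × 10⁻⁴)(+6.3)+(7.8 × 10⁻⁴)(-0.51) = -1.9 × 10⁻³ → UNSTABLE
The 159–190 m interval has Δρ < 0: lighter water underlies denser water.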